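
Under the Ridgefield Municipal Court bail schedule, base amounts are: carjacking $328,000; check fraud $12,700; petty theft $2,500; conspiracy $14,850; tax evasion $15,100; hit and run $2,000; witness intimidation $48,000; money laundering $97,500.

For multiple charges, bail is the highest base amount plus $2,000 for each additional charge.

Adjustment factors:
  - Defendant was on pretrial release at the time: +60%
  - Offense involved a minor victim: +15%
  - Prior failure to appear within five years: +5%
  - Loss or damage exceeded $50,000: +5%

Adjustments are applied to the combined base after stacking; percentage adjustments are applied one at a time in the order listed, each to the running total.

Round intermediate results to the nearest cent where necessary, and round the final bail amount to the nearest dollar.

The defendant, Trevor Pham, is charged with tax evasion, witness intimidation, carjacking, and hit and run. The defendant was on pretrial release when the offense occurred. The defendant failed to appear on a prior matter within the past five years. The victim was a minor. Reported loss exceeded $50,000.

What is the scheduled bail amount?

$677,552

Base amounts from the schedule: tax evasion $15,100; witness intimidation $48,000; carjacking $328,000; hit and run $2,000.
Stacking rule: highest base plus $2,000 per additional charge. Highest is carjacking at $328,000; 3 additional charges → +$6,000. Combined base = $334,000.
Defendant was on pretrial release at the time (+60%): $334,000 × 1.6 = $534,400.
Offense involved a minor victim (+15%): $534,400 × 1.15 = $614,560.
Prior failure to appear within five years (+5%): $614,560 × 1.05 = $645,288.
Loss or damage exceeded $50,000 (+5%): $645,288 × 1.05 = $677,552.40.
Rounded to the nearest dollar: $677,552.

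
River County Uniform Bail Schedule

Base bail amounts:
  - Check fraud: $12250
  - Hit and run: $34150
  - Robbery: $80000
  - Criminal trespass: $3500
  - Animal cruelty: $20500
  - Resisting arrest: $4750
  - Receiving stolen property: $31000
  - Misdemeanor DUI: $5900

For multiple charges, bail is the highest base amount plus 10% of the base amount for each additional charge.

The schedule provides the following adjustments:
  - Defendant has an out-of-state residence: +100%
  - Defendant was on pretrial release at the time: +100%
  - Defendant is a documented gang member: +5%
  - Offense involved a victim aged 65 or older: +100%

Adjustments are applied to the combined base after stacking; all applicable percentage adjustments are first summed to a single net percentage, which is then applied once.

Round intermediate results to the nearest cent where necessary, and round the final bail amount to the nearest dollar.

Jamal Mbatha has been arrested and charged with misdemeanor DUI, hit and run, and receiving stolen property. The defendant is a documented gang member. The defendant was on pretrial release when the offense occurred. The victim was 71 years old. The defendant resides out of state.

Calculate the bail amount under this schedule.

$153252

Base amounts from the schedule: misdemeanor DUI $5900; hit and run $34150; receiving stolen property $31000.
Stacking rule: highest base plus 10% of each additional charge. Highest is hit and run at $34150. Additional: $5900 × 10% = $590; $31000 × 10% = $3100. Combined base = $34150 + $3690 = $37840.
Net percentage adjustment: +100% +100% +5% +100% = +305%. $37840 × 4.05 = $153252.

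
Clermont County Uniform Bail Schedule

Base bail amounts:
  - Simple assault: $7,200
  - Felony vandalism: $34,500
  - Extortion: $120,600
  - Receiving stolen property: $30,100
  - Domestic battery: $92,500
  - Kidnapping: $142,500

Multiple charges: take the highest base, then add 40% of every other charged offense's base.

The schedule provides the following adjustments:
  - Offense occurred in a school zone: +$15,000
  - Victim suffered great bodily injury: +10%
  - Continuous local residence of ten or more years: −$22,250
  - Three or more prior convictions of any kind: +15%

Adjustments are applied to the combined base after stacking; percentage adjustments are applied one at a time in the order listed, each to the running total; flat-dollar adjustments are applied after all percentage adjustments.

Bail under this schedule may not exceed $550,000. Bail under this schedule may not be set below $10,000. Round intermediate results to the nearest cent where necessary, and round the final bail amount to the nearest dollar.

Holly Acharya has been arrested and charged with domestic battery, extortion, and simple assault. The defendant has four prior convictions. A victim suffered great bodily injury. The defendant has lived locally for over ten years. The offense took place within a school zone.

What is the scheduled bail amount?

$195,757

Base amounts from the schedule: domestic battery $92,500; extortion $120,600; simple assault $7,200.
Stacking rule: highest base plus 40% of each additional charge. Highest is extortion at $120,600. Additional: $92,500 × 40% = $37,000; $7,200 × 40% = $2,880. Combined base = $120,600 + $39,880 = $160,480.
Victim suffered great bodily injury (+10%): $160,480 × 1.1 = $176,528.
Three or more prior convictions of any kind (+15%): $176,528 × 1.15 = $203,007.20.
Offense occurred in a school zone (+$15,000 flat): $203,007.20 + $15,000 = $218,007.20.
Continuous local residence of ten or more years (−$22,250 flat): $218,007.20 − $22,250 = $195,757.20.
$195,757.20 is within the $550,000 maximum.
$195,757.20 is at or above the $10,000 minimum.
Rounded to the nearest dollar: $195,757.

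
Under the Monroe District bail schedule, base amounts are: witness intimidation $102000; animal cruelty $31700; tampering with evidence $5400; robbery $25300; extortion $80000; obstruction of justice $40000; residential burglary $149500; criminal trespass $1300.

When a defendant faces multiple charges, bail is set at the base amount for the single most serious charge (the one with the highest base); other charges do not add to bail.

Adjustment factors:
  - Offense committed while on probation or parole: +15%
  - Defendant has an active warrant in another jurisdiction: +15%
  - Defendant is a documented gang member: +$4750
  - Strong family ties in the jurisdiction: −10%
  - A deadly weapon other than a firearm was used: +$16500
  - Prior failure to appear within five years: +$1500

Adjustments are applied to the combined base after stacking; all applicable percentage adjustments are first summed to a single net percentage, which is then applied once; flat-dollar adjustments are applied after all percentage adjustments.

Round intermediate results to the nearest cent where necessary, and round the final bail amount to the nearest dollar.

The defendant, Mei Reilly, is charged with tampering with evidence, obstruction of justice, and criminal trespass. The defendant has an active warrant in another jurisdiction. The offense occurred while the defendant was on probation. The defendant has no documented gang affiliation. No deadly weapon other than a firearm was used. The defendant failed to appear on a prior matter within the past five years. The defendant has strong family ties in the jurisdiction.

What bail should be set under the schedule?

Base amounts from the schedule: tampering with evidence $5400; obstruction of justice $40000; criminal trespass $1300.
Stacking rule: use the highest base only. Highest is obstruction of justice at $40000. Combined base = $40000.
Net percentage adjustment: +15% +15% −10% = +20%. $40000 × 1.2 = $48000.
Prior failure to appear within five years (+$1500 flat): $48000 + $1500 = $49500.

$49500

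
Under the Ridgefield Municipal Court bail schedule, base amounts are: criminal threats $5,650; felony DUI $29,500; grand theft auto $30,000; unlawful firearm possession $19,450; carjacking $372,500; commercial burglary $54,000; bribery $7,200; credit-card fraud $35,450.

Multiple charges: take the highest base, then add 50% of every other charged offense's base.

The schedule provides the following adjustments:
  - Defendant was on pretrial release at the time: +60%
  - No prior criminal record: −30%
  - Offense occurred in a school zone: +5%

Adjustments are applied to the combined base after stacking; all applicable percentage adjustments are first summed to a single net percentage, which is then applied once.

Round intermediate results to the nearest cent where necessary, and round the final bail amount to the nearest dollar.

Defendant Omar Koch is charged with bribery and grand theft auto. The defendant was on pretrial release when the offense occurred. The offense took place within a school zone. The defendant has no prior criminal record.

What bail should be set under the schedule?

$45,360

Base amounts from the schedule: bribery $7,200; grand theft auto $30,000.
Stacking rule: highest base plus 50% of each additional charge. Highest is grand theft auto at $30,000. Additional: $7,200 × 50% = $3,600. Combined base = $30,000 + $3,600 = $33,600.
Net percentage adjustment: +60% −30% +5% = +35%. $33,600 × 1.35 = $45,360.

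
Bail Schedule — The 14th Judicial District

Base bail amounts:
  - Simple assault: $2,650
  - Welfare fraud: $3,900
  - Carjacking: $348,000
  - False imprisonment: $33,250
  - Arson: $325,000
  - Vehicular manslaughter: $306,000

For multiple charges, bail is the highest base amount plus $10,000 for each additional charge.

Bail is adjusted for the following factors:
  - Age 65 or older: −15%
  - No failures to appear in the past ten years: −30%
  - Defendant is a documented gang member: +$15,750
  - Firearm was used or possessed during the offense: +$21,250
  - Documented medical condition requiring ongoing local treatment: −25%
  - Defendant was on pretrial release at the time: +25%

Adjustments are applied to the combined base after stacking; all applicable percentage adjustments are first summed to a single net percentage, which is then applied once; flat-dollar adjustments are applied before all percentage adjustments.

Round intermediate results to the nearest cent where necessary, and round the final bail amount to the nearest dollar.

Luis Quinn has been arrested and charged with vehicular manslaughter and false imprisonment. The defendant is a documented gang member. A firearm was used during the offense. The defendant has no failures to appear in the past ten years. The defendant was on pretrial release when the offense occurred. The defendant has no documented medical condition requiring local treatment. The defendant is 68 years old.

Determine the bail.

Base amounts from the schedule: vehicular manslaughter $306,000; false imprisonment $33,250.
Stacking rule: highest base plus $10,000 per additional charge. Highest is vehicular manslaughter at $306,000; 1 additional charge → +$10,000. Combined base = $316,000.
Defendant is a documented gang member (+$15,750 flat): $316,000 + $15,750 = $331,750.
Firearm was used or possessed during the offense (+$21,250 flat): $331,750 + $21,250 = $353,000.
Net percentage adjustment: −15% −30% +25% = −20%. $353,000 × 0.8 = $282,400.

$282,400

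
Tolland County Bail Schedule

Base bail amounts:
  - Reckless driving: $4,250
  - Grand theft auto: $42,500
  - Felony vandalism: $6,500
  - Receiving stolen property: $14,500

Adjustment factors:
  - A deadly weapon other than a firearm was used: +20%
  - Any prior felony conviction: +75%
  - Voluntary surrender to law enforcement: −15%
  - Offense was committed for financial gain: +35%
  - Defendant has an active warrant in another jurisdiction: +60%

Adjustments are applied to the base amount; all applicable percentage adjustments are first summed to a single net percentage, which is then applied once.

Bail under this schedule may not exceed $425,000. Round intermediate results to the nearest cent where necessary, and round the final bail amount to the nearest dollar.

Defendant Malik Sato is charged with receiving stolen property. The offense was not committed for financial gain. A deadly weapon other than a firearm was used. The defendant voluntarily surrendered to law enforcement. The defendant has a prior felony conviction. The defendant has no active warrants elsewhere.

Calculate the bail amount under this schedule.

$26,100

Base amounts from the schedule: receiving stolen property $14,500.
Single charge. Combined base = $14,500.
Net percentage adjustment: +20% +75% −15% = +80%. $14,500 × 1.8 = $26,100.
$26,100 is within the $425,000 maximum.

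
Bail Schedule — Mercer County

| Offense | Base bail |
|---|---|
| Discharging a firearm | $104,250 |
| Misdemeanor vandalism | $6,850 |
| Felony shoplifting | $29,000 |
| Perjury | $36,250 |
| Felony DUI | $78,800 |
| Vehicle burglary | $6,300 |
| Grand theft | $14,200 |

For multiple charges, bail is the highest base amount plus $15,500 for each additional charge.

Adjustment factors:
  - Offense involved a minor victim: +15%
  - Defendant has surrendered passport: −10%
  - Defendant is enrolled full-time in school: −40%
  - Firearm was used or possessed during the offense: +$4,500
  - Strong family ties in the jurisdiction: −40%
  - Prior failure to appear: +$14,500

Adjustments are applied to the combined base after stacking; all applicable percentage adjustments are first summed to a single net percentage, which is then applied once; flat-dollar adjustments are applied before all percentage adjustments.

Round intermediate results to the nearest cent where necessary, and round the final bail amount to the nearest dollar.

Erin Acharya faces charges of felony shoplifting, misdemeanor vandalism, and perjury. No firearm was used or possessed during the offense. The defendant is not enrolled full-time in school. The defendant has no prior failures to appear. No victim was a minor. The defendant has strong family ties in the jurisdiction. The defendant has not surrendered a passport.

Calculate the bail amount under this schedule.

Base amounts from the schedule: felony shoplifting $29,000; misdemeanor vandalism $6,850; perjury $36,250.
Stacking rule: highest base plus $15,500 per additional charge. Highest is perjury at $36,250; 2 additional charges → +$31,000. Combined base = $67,250.
Strong family ties in the jurisdiction (−40%): $67,250 × 0.6 = $40,350.

$40,350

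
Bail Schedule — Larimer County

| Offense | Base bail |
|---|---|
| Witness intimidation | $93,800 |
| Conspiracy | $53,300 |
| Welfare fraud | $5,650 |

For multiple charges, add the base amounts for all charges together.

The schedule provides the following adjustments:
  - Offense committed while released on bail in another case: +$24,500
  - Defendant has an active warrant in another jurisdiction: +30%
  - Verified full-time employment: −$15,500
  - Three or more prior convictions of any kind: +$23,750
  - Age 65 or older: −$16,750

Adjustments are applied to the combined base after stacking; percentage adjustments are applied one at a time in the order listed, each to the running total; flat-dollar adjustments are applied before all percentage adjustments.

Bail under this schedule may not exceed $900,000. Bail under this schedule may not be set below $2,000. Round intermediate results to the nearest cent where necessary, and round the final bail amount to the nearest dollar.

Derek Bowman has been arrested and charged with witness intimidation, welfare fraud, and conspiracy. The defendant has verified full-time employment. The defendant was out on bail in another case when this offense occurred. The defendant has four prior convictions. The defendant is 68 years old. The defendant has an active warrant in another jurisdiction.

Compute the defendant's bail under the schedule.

$219,375

Base amounts from the schedule: witness intimidation $93,800; welfare fraud $5,650; conspiracy $53,300.
Stacking rule: sum of all bases. $93,800 + $5,650 + $53,300 = $152,750.
Offense committed while released on bail in another case (+$24,500 flat): $152,750 + $24,500 = $177,250.
Verified full-time employment (−$15,500 flat): $177,250 − $15,500 = $161,750.
Three or more prior convictions of any kind (+$23,750 flat): $161,750 + $23,750 = $185,500.
Age 65 or older (−$16,750 flat): $185,500 − $16,750 = $168,750.
Defendant has an active warrant in another jurisdiction (+30%): $168,750 × 1.3 = $219,375.
$219,375 is within the $900,000 maximum.
$219,375 is at or above the $2,000 minimum.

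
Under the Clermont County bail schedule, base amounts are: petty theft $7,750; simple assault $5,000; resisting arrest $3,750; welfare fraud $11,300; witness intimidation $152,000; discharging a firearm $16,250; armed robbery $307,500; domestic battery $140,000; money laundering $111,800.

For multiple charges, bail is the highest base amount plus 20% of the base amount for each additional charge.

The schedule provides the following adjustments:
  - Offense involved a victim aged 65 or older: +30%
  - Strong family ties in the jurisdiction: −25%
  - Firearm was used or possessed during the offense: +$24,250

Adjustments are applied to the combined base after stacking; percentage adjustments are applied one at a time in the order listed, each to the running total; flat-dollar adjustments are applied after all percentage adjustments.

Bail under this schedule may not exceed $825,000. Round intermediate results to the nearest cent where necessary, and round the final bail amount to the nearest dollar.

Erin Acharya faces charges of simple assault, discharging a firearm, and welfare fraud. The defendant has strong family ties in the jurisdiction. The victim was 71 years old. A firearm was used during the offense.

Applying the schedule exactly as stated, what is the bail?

Base amounts from the schedule: simple assault $5,000; discharging a firearm $16,250; welfare fraud $11,300.
Stacking rule: highest base plus 20% of each additional charge. Highest is discharging a firearm at $16,250. Additional: $5,000 × 20% = $1,000; $11,300 × 20% = $2,260. Combined base = $16,250 + $3,260 = $19,510.
Offense involved a victim aged 65 or older (+30%): $19,510 × 1.3 = $25,363.
Strong family ties in the jurisdiction (−25%): $25,363 × 0.75 = $19,022.25.
Firearm was used or possessed during the offense (+$24,250 flat): $19,022.25 + $24,250 = $43,272.25.
$43,272.25 is within the $825,000 maximum.
Rounded to the nearest dollar: $43,272.

$43,272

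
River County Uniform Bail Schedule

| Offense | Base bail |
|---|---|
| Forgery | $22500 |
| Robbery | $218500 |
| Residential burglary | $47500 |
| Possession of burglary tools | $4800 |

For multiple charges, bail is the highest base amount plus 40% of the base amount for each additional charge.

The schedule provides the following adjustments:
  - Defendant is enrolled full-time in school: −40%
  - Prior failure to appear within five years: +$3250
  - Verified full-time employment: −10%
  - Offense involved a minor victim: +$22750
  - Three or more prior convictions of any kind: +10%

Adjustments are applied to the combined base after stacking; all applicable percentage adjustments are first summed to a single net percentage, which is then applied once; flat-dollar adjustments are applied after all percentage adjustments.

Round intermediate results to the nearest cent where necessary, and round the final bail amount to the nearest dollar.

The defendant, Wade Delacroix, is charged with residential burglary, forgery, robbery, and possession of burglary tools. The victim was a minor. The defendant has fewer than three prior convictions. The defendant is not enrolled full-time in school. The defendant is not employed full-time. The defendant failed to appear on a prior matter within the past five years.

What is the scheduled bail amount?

Base amounts from the schedule: residential burglary $47500; forgery $22500; robbery $218500; possession of burglary tools $4800.
Stacking rule: highest base plus 40% of each additional charge. Highest is robbery at $218500. Additional: $47500 × 40% = $19000; $22500 × 40% = $9000; $4800 × 40% = $1920. Combined base = $218500 + $29920 = $248420.
Prior failure to appear within five years (+$3250 flat): $248420 + $3250 = $251670.
Offense involved a minor victim (+$22750 flat): $251670 + $22750 = $274420.

$274420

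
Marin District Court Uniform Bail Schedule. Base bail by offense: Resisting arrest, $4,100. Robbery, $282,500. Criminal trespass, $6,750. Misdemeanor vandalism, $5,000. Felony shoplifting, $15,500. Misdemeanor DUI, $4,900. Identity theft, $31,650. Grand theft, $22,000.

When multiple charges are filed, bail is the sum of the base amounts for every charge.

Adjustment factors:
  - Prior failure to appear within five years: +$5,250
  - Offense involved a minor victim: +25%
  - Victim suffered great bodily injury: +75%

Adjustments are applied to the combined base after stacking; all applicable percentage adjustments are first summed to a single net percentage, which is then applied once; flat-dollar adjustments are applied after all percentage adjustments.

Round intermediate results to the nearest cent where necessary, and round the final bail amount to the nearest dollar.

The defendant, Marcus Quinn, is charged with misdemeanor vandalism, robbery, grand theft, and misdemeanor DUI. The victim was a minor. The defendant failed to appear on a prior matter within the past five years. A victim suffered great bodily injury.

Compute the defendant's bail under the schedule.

$634,050

Base amounts from the schedule: misdemeanor vandalism $5,000; robbery $282,500; grand theft $22,000; misdemeanor DUI $4,900.
Stacking rule: sum of all bases. $5,000 + $282,500 + $22,000 + $4,900 = $314,400.
Net percentage adjustment: +25% +75% = +100%. $314,400 × 2 = $628,800.
Prior failure to appear within five years (+$5,250 flat): $628,800 + $5,250 = $634,050.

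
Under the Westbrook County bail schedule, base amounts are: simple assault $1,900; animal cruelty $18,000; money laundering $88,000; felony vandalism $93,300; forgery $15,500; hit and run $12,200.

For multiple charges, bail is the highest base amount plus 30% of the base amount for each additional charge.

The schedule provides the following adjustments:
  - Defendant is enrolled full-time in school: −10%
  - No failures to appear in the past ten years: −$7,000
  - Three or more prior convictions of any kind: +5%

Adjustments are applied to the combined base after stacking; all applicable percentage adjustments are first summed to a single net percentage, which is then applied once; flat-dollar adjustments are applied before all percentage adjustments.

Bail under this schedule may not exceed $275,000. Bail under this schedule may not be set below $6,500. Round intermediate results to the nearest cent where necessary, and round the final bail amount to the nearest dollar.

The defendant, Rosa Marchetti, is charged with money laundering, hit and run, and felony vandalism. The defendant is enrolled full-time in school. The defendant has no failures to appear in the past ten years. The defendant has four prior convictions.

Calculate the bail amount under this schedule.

Base amounts from the schedule: money laundering $88,000; hit and run $12,200; felony vandalism $93,300.
Stacking rule: highest base plus 30% of each additional charge. Highest is felony vandalism at $93,300. Additional: $88,000 × 30% = $26,400; $12,200 × 30% = $3,660. Combined base = $93,300 + $30,060 = $123,360.
No failures to appear in the past ten years (−$7,000 flat): $123,360 − $7,000 = $116,360.
Net percentage adjustment: −10% +5% = −5%. $116,360 × 0.95 = $110,542.
$110,542 is within the $275,000 maximum.
$110,542 is at or above the $6,500 minimum.

$110,542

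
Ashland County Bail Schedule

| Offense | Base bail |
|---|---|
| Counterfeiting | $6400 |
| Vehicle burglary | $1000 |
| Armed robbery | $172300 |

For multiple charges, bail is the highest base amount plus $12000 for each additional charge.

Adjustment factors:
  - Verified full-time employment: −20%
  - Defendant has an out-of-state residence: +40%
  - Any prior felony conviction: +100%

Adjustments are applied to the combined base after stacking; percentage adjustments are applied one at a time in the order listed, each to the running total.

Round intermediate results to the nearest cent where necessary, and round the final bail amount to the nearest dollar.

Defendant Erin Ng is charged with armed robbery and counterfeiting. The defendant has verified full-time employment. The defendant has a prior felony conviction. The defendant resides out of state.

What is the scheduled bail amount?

$412832

Base amounts from the schedule: armed robbery $172300; counterfeiting $6400.
Stacking rule: highest base plus $12000 per additional charge. Highest is armed robbery at $172300; 1 additional charge → +$12000. Combined base = $184300.
Verified full-time employment (−20%): $184300 × 0.8 = $147440.
Defendant has an out-of-state residence (+40%): $147440 × 1.4 = $206416.
Any prior felony conviction (+100%): $206416 × 2 = $412832.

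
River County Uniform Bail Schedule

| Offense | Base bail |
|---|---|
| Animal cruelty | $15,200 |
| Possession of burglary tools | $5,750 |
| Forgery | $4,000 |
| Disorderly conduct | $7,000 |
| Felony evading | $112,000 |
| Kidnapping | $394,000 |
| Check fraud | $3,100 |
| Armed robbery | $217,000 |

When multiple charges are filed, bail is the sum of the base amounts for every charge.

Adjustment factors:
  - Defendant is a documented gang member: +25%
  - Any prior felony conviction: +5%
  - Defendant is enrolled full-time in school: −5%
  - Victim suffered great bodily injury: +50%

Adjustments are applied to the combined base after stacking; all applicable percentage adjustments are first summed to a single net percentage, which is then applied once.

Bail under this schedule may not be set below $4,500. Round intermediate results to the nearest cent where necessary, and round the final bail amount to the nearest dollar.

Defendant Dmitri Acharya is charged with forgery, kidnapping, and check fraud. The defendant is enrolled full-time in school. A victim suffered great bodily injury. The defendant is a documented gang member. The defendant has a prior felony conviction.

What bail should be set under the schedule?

Base amounts from the schedule: forgery $4,000; kidnapping $394,000; check fraud $3,100.
Stacking rule: sum of all bases. $4,000 + $394,000 + $3,100 = $401,100.
Net percentage adjustment: +25% +5% −5% +50% = +75%. $401,100 × 1.75 = $701,925.
$701,925 is at or above the $4,500 minimum.

$701,925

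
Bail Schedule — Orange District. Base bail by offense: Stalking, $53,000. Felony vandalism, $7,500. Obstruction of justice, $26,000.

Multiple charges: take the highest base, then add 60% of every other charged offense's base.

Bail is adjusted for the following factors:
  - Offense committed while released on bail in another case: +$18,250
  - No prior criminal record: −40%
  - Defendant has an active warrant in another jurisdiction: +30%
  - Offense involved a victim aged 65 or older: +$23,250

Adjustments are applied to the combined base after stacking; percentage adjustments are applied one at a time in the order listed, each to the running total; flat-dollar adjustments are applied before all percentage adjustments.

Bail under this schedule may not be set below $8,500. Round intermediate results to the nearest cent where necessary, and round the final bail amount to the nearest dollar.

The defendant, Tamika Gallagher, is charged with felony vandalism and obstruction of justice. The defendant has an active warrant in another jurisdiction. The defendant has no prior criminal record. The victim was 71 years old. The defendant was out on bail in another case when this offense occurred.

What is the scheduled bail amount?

Base amounts from the schedule: felony vandalism $7,500; obstruction of justice $26,000.
Stacking rule: highest base plus 60% of each additional charge. Highest is obstruction of justice at $26,000. Additional: $7,500 × 60% = $4,500. Combined base = $26,000 + $4,500 = $30,500.
Offense committed while released on bail in another case (+$18,250 flat): $30,500 + $18,250 = $48,750.
Offense involved a victim aged 65 or older (+$23,250 flat): $48,750 + $23,250 = $72,000.
No prior criminal record (−40%): $72,000 × 0.6 = $43,200.
Defendant has an active warrant in another jurisdiction (+30%): $43,200 × 1.3 = $56,160.
$56,160 is at or above the $8,500 minimum.

$56,160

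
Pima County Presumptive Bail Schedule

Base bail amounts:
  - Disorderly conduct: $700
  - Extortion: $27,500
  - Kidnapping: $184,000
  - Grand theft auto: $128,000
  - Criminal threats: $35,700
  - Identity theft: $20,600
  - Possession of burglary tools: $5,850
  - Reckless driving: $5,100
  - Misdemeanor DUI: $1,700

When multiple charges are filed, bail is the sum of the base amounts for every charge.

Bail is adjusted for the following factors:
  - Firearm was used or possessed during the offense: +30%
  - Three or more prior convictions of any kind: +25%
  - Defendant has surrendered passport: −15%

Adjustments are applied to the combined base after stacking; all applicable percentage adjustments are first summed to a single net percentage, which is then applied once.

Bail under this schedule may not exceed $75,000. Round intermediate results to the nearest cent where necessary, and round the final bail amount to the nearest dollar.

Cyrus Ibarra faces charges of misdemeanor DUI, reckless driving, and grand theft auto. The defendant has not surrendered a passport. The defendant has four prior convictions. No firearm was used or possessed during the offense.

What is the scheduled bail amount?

Base amounts from the schedule: misdemeanor DUI $1,700; reckless driving $5,100; grand theft auto $128,000.
Stacking rule: sum of all bases. $1,700 + $5,100 + $128,000 = $134,800.
Three or more prior convictions of any kind (+25%): $134,800 × 1.25 = $168,500.
Result $168,500 exceeds the maximum of $75,000; bail is capped at $75,000.

$75,000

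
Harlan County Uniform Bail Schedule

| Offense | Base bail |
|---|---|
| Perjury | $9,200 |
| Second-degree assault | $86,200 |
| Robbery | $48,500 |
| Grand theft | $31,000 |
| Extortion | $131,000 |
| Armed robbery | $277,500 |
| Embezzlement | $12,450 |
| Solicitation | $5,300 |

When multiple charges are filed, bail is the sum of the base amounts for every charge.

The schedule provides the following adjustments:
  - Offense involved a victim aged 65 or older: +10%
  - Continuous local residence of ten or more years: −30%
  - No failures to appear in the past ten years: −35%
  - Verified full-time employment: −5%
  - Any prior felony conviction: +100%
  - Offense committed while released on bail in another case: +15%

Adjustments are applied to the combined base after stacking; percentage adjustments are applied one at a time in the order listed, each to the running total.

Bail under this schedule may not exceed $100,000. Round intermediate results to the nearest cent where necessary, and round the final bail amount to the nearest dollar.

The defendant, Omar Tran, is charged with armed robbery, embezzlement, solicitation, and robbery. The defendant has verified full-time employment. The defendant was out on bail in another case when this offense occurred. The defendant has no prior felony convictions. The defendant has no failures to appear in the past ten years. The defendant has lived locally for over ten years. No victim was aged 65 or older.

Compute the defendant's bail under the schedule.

Base amounts from the schedule: armed robbery $277,500; embezzlement $12,450; solicitation $5,300; robbery $48,500.
Stacking rule: sum of all bases. $277,500 + $12,450 + $5,300 + $48,500 = $343,750.
Continuous local residence of ten or more years (−30%): $343,750 × 0.7 = $240,625.
No failures to appear in the past ten years (−35%): $240,625 × 0.65 = $156,406.25.
Verified full-time employment (−5%): $156,406.25 × 0.95 = $148,585.94.
Offense committed while released on bail in another case (+15%): $148,585.94 × 1.15 = $170,873.83.
Result $170,873.83 exceeds the maximum of $100,000; bail is capped at $100,000.

$100,000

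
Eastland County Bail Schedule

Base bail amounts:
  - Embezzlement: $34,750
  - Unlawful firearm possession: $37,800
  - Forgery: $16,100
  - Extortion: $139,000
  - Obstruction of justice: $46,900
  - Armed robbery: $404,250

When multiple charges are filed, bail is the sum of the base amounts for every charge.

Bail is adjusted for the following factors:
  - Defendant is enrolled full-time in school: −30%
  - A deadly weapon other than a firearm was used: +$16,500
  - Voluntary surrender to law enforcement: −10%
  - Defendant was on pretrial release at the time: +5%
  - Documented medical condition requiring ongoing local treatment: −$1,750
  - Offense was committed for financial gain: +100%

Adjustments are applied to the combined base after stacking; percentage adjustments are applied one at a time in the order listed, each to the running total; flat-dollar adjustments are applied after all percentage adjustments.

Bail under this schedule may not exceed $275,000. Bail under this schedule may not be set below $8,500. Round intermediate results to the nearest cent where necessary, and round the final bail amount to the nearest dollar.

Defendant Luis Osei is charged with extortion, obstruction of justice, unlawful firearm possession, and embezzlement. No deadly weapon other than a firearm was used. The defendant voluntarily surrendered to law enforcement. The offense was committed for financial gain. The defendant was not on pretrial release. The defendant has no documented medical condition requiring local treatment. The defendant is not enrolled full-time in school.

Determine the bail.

$275,000

Base amounts from the schedule: extortion $139,000; obstruction of justice $46,900; unlawful firearm possession $37,800; embezzlement $34,750.
Stacking rule: sum of all bases. $139,000 + $46,900 + $37,800 + $34,750 = $258,450.
Voluntary surrender to law enforcement (−10%): $258,450 × 0.9 = $232,605.
Offense was committed for financial gain (+100%): $232,605 × 2 = $465,210.
Result $465,210 exceeds the maximum of $275,000; bail is capped at $275,000.
$275,000 is at or above the $8,500 minimum.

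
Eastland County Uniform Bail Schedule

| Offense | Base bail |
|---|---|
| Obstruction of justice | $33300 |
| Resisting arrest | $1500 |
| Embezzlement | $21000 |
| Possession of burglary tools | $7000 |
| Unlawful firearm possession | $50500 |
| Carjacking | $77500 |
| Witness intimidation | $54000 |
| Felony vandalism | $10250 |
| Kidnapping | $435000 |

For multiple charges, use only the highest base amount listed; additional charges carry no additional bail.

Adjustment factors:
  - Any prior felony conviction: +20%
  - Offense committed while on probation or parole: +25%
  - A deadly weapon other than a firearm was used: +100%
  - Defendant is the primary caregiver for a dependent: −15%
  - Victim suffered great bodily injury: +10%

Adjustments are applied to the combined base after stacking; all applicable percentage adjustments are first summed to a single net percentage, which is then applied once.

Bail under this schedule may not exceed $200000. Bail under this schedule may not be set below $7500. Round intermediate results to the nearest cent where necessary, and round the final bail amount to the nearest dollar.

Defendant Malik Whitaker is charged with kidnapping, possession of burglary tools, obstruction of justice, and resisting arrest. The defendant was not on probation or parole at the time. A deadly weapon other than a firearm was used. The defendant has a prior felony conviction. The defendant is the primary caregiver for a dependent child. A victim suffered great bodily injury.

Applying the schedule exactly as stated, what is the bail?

$200000

Base amounts from the schedule: kidnapping $435000; possession of burglary tools $7000; obstruction of justice $33300; resisting arrest $1500.
Stacking rule: use the highest base only. Highest is kidnapping at $435000. Combined base = $435000.
Net percentage adjustment: +20% +100% −15% +10% = +115%. $435000 × 2.15 = $935250.
Result $935250 exceeds the maximum of $200000; bail is capped at $200000.
$200000 is at or above the $7500 minimum.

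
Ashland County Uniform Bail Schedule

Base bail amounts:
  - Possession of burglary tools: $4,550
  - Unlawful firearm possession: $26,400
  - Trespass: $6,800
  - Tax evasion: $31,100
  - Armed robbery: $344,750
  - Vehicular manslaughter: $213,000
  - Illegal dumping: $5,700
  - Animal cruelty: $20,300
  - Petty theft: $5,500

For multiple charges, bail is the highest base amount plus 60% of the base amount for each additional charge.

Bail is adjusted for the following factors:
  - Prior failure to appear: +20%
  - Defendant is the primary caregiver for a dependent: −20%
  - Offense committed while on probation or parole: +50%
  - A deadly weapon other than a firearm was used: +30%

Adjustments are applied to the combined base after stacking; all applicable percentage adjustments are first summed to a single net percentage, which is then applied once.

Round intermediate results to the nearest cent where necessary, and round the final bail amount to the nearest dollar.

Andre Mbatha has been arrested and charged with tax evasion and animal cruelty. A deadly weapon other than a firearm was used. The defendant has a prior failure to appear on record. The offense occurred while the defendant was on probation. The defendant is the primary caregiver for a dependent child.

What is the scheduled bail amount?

Base amounts from the schedule: tax evasion $31,100; animal cruelty $20,300.
Stacking rule: highest base plus 60% of each additional charge. Highest is tax evasion at $31,100. Additional: $20,300 × 60% = $12,180. Combined base = $31,100 + $12,180 = $43,280.
Net percentage adjustment: +20% −20% +50% +30% = +80%. $43,280 × 1.8 = $77,904.

$77,904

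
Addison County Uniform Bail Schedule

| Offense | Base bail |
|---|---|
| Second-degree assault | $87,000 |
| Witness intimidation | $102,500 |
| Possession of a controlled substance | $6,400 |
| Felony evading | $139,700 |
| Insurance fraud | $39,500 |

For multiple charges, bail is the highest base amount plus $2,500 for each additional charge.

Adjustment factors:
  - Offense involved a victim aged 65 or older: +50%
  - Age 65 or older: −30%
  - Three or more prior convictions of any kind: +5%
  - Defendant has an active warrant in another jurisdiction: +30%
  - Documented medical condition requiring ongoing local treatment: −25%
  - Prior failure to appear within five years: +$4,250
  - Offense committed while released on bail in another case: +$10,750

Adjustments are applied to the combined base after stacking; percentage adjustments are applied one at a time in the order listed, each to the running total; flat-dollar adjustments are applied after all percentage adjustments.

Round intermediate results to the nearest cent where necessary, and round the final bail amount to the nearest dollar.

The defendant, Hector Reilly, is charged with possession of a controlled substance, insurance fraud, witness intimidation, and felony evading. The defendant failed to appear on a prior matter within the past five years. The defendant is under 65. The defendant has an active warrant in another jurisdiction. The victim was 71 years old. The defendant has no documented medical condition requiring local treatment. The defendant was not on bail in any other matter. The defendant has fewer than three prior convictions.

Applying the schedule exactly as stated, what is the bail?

$291,290

Base amounts from the schedule: possession of a controlled substance $6,400; insurance fraud $39,500; witness intimidation $102,500; felony evading $139,700.
Stacking rule: highest base plus $2,500 per additional charge. Highest is felony evading at $139,700; 3 additional charges → +$7,500. Combined base = $147,200.
Offense involved a victim aged 65 or older (+50%): $147,200 × 1.5 = $220,800.
Defendant has an active warrant in another jurisdiction (+30%): $220,800 × 1.3 = $287,040.
Prior failure to appear within five years (+$4,250 flat): $287,040 + $4,250 = $291,290.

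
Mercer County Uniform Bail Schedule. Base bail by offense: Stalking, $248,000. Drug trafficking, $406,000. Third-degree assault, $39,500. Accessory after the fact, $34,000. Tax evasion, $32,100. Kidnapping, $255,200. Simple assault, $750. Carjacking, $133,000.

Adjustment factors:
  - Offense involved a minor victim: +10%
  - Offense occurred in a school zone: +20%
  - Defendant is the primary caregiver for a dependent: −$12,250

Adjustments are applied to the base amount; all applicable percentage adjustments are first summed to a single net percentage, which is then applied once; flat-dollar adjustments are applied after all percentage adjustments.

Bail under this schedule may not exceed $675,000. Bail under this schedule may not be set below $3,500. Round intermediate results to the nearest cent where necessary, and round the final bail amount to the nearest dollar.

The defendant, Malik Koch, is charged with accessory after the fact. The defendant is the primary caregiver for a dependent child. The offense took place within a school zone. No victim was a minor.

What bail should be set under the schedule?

Base amounts from the schedule: accessory after the fact $34,000.
Single charge. Combined base = $34,000.
Offense occurred in a school zone (+20%): $34,000 × 1.2 = $40,800.
Defendant is the primary caregiver for a dependent (−$12,250 flat): $40,800 − $12,250 = $28,550.
$28,550 is within the $675,000 maximum.
$28,550 is at or above the $3,500 minimum.

$28,550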